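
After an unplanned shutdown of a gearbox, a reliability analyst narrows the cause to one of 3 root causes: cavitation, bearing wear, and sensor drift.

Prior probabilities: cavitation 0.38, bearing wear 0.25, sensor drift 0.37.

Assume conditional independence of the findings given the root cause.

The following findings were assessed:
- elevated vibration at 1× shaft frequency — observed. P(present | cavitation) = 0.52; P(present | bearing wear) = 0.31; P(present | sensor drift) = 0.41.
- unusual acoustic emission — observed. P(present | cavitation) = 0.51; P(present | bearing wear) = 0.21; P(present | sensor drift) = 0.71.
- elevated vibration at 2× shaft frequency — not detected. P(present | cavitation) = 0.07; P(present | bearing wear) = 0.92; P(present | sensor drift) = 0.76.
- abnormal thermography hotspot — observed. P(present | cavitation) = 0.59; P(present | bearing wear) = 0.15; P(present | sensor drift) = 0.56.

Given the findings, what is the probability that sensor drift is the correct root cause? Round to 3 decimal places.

For each hypothesis, the unnormalized posterior weight is prior × product of the finding likelihoods (using 1 − P(present | H) for each absent finding):
  cavitation: 0.38 × 0.52 × 0.51 × (1 − 0.07) × 0.59 = 0.055296
  bearing wear: 0.25 × 0.31 × 0.21 × (1 − 0.92) × 0.15 = 0.0001953
  sensor drift: 0.37 × 0.41 × 0.71 × (1 − 0.76) × 0.56 = 0.014476
The unnormalized weights sum to 0.069967.
P(sensor drift | evidence) = 0.014476 / 0.069967 ≈ 0.207.

0.207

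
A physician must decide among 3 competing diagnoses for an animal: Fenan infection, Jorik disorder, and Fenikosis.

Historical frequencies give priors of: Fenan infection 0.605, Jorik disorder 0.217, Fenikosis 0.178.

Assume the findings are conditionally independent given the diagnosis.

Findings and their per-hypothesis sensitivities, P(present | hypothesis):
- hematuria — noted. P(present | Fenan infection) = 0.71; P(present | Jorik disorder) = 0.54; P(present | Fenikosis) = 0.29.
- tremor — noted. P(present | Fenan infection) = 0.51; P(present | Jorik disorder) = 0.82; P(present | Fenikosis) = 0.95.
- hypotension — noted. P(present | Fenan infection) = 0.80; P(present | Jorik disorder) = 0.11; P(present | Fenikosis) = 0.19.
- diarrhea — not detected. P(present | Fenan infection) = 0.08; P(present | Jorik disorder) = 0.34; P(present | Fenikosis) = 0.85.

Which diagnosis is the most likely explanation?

For each hypothesis, the unnormalized posterior weight is prior × product of the finding likelihoods (using 1 − P(present | H) for each absent finding):
  Fenan infection: 0.605 × 0.71 × 0.51 × 0.80 × (1 − 0.08) = 0.16124
  Jorik disorder: 0.217 × 0.54 × 0.82 × 0.11 × (1 − 0.34) = 0.006976
  Fenikosis: 0.178 × 0.29 × 0.95 × 0.19 × (1 − 0.85) = 0.0013976
Normalizing constant Z = 0.16124 + 0.006976 + 0.0013976 = 0.16961.
P(Fenan infection | evidence) ≈ 0.16124 / 0.16961 ≈ 0.951
P(Jorik disorder | evidence) ≈ 0.006976 / 0.16961 ≈ 0.041
P(Fenikosis | evidence) ≈ 0.0013976 / 0.16961 ≈ 0.008
The largest is 0.951, so Fenan infection is most probable.

Fenan infection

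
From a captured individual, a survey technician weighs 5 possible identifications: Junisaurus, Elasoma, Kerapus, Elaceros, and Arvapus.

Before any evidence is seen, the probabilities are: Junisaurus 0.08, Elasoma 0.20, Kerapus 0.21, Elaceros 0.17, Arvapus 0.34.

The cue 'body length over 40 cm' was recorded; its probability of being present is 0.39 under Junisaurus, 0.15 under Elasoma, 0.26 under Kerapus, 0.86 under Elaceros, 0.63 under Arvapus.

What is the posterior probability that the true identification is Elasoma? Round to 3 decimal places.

Multiply each prior by the likelihood of the cue:
  Junisaurus: 0.08 × 0.39 = 0.0312
  Elasoma: 0.20 × 0.15 = 0.03
  Kerapus: 0.21 × 0.26 = 0.0546
  Elaceros: 0.17 × 0.86 = 0.1462
  Arvapus: 0.34 × 0.63 = 0.2142
The unnormalized weights sum to 0.4762.
P(Elasoma | evidence) = 0.03 / 0.4762 ≈ 0.063.

0.063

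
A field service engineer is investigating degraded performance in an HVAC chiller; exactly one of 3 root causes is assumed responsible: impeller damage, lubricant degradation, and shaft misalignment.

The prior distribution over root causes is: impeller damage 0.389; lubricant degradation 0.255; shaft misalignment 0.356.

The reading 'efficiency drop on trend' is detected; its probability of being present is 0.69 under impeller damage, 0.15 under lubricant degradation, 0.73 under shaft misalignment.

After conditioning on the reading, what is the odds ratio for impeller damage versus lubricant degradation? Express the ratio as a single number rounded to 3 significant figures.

Unnormalized posterior weight (prior times the reading likelihood) for each of the two hypotheses:
  impeller damage: 0.389 × 0.69 = 0.26841
  lubricant degradation: 0.255 × 0.15 = 0.03825
Odds(impeller damage : lubricant degradation) = 0.26841 / 0.03825 ≈ 7.02.

7.02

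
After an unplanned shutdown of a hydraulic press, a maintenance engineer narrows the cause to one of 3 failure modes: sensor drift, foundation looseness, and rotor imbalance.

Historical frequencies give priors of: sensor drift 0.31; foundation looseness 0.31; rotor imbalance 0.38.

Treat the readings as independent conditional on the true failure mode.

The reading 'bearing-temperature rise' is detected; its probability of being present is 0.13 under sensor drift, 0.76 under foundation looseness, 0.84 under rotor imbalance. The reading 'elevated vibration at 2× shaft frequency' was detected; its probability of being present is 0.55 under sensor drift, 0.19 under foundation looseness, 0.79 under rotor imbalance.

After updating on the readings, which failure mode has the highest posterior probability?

By Bayes' rule with conditional independence, the unnormalized weight for each hypothesis is prior × ∏ likelihoods:
  sensor drift: 0.31 × 0.13 × 0.55 = 0.022165
  foundation looseness: 0.31 × 0.76 × 0.19 = 0.044764
  rotor imbalance: 0.38 × 0.84 × 0.79 = 0.25217
The unnormalized weights sum to 0.3191.
P(sensor drift | evidence) ≈ 0.022165 / 0.3191 ≈ 0.069
P(foundation looseness | evidence) ≈ 0.044764 / 0.3191 ≈ 0.140
P(rotor imbalance | evidence) ≈ 0.25217 / 0.3191 ≈ 0.790
The largest is 0.790, so rotor imbalance is most probable.

rotor imbalance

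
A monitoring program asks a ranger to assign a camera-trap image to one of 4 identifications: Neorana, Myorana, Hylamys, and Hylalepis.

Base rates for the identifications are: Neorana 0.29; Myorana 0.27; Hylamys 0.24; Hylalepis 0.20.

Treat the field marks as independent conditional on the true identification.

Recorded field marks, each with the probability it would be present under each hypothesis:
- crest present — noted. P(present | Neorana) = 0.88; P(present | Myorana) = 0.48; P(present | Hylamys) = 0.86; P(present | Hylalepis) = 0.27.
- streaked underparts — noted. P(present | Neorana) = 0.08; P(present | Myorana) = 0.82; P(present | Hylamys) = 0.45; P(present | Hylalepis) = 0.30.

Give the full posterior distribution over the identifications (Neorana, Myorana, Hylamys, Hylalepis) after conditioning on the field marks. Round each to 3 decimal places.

0.087, 0.451, 0.394, 0.069

For each hypothesis, the unnormalized posterior weight is prior × product of the field mark likelihoods:
  Neorana: 0.29 × 0.88 × 0.08 = 0.020416
  Myorana: 0.27 × 0.48 × 0.82 = 0.10627
  Hylamys: 0.24 × 0.86 × 0.45 = 0.09288
  Hylalepis: 0.20 × 0.27 × 0.30 = 0.0162
The unnormalized weights sum to 0.23577.
P(Neorana | evidence) = 0.020416 / 0.23577 ≈ 0.087
P(Myorana | evidence) = 0.10627 / 0.23577 ≈ 0.451
P(Hylamys | evidence) = 0.09288 / 0.23577 ≈ 0.394
P(Hylalepis | evidence) = 0.0162 / 0.23577 ≈ 0.069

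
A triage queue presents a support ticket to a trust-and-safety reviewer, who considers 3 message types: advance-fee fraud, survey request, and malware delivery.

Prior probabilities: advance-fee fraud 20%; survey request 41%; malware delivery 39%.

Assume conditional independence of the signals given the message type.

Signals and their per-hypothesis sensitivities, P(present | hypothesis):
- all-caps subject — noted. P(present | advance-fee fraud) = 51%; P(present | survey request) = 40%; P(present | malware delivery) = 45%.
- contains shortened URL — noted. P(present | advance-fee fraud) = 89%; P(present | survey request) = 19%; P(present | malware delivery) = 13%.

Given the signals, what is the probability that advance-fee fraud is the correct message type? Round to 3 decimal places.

Multiply each prior by the joint likelihood of the signal pattern:
  advance-fee fraud: 0.20 × 0.51 × 0.89 = 0.09078
  survey request: 0.41 × 0.40 × 0.19 = 0.03116
  malware delivery: 0.39 × 0.45 × 0.13 = 0.022815
The unnormalized weights sum to 0.14476.
P(advance-fee fraud | evidence) = 0.09078 / 0.14476 ≈ 0.627.

0.627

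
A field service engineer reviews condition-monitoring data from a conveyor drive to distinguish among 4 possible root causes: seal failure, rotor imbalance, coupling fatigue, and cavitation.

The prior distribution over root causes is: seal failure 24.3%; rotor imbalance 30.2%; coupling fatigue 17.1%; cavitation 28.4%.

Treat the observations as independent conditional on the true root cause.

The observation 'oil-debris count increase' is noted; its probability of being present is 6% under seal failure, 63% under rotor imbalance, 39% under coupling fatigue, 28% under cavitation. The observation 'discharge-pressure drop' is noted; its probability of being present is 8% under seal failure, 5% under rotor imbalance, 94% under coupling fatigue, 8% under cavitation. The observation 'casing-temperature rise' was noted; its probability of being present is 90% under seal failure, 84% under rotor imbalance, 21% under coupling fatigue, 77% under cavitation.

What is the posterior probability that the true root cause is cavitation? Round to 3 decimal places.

0.181

Multiply each prior by the joint likelihood of the evidence pattern:
  seal failure: 0.243 × 0.06 × 0.08 × 0.90 = 0.0010498
  rotor imbalance: 0.302 × 0.63 × 0.05 × 0.84 = 0.0079909
  coupling fatigue: 0.171 × 0.39 × 0.94 × 0.21 = 0.013165
  cavitation: 0.284 × 0.28 × 0.08 × 0.77 = 0.0048984
Normalizing constant Z = 0.0010498 + 0.0079909 + 0.013165 + 0.0048984 = 0.027104.
P(cavitation | evidence) = 0.0048984 / 0.027104 ≈ 0.181.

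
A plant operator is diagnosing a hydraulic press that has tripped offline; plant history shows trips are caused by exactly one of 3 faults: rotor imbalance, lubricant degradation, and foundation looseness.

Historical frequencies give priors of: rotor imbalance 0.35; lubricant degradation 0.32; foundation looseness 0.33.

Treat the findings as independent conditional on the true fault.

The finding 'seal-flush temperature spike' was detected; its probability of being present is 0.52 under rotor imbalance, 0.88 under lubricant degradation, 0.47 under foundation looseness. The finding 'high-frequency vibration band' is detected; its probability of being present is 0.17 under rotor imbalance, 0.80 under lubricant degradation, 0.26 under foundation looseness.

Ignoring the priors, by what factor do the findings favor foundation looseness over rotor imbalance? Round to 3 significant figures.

1.38

Joint likelihood of the evidence pattern under each hypothesis:
  foundation looseness: 0.47 × 0.26 = 0.1222
  rotor imbalance: 0.52 × 0.17 = 0.0884
Bayes factor = 0.1222 / 0.0884 ≈ 1.38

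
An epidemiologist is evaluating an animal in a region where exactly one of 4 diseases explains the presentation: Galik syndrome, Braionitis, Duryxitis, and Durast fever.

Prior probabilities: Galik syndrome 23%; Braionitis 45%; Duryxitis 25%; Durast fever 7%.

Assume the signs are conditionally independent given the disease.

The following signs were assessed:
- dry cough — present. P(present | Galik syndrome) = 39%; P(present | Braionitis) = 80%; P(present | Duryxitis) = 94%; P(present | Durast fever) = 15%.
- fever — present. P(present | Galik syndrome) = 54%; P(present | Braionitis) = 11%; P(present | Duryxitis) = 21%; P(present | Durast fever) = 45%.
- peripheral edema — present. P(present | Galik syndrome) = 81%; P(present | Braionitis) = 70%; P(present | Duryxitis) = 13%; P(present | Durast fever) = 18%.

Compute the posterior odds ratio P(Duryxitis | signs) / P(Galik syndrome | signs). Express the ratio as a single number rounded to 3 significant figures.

Posterior odds equal prior odds times the likelihood ratio; only the two competing hypotheses matter.
  Duryxitis: 0.25 × 0.94 × 0.21 × 0.13 = 0.0064155
  Galik syndrome: 0.23 × 0.39 × 0.54 × 0.81 = 0.039235
Odds(Duryxitis : Galik syndrome) = 0.0064155 / 0.039235 ≈ 0.164.

0.164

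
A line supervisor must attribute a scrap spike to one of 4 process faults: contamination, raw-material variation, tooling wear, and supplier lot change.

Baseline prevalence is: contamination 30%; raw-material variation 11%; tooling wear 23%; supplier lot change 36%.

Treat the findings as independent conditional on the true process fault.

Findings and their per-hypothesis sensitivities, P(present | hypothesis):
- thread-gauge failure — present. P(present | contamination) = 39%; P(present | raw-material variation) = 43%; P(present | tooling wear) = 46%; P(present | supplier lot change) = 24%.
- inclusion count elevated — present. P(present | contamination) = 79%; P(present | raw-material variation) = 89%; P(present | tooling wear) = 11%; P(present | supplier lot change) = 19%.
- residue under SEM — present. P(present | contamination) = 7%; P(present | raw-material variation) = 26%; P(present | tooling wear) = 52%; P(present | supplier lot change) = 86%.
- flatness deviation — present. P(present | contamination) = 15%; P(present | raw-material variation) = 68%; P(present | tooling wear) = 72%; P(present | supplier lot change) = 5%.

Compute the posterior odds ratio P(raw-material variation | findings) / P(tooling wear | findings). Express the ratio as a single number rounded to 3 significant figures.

Posterior odds equal prior odds times the likelihood ratio; only the two competing hypotheses matter.
  raw-material variation: 0.11 × 0.43 × 0.89 × 0.26 × 0.68 = 0.0074427
  tooling wear: 0.23 × 0.46 × 0.11 × 0.52 × 0.72 = 0.0043573
Posterior odds = 0.0074427 / 0.0043573 ≈ 1.71.

1.71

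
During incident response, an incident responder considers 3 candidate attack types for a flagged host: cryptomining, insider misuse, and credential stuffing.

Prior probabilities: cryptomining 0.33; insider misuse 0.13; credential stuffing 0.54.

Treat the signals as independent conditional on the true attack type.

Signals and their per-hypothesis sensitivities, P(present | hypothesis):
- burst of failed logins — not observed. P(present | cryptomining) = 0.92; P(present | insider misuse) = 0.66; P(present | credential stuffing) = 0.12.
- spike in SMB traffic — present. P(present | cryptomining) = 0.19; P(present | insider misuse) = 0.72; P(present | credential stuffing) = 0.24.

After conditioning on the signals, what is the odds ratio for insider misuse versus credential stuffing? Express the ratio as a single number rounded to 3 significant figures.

Unnormalized posterior weight (prior times the signal likelihoods) for each of the two hypotheses (using 1 − P(present | H) for each absent signal):
  insider misuse: 0.13 × (1 − 0.66) × 0.72 = 0.031824
  credential stuffing: 0.54 × (1 − 0.12) × 0.24 = 0.11405
Posterior odds = 0.031824 / 0.11405 ≈ 0.279.

0.279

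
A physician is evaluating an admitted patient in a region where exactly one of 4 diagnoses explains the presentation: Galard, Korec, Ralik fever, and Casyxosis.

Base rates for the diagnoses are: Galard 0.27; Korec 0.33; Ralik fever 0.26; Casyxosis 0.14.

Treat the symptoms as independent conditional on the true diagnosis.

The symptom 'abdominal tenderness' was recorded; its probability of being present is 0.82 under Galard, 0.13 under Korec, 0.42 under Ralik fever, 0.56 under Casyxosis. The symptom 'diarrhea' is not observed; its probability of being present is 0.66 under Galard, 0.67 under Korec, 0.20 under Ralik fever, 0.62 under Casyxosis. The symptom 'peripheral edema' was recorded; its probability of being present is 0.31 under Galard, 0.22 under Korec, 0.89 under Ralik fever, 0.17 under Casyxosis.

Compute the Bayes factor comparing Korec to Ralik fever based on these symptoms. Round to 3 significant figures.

0.0316

Take the product of per-symptom likelihoods under each hypothesis (using 1 − P(present | H) for each absent symptom), then divide.
  Korec: 0.13 × (1 − 0.67) × 0.22 = 0.009438
  Ralik fever: 0.42 × (1 − 0.20) × 0.89 = 0.29904
Bayes factor = 0.009438 / 0.29904 ≈ 0.0316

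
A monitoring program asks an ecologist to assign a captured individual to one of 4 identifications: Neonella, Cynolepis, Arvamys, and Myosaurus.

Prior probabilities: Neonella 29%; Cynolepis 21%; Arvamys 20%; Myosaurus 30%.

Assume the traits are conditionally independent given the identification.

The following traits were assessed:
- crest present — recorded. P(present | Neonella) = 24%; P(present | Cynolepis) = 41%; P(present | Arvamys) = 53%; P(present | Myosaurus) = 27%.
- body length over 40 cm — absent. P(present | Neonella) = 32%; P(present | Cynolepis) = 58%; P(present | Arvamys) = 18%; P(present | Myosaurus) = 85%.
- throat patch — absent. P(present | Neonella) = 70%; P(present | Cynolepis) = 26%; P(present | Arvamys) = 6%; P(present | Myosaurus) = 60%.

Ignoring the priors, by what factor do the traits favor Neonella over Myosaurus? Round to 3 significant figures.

Take the product of per-trait likelihoods under each hypothesis (using 1 − P(present | H) for each absent trait), then divide.
  Neonella: 0.24 × (1 − 0.32) × (1 − 0.70) = 0.04896
  Myosaurus: 0.27 × (1 − 0.85) × (1 − 0.60) = 0.0162
Bayes factor = 0.04896 / 0.0162 ≈ 3.02

3.02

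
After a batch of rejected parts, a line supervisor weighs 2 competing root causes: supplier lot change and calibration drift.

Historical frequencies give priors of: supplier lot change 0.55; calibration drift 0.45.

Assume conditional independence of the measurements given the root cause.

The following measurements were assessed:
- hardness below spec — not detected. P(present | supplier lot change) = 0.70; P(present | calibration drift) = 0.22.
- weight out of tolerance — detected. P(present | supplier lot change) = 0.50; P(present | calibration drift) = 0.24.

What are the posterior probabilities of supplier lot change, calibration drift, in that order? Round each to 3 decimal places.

0.495, 0.505

For each hypothesis, the unnormalized posterior weight is prior × product of the measurement likelihoods (using 1 − P(present | H) for each absent measurement):
  supplier lot change: 0.55 × (1 − 0.70) × 0.50 = 0.0825
  calibration drift: 0.45 × (1 − 0.22) × 0.24 = 0.08424
Normalizing constant Z = 0.0825 + 0.08424 = 0.16674.
P(supplier lot change | evidence) = 0.0825 / 0.16674 ≈ 0.495
P(calibration drift | evidence) = 0.08424 / 0.16674 ≈ 0.505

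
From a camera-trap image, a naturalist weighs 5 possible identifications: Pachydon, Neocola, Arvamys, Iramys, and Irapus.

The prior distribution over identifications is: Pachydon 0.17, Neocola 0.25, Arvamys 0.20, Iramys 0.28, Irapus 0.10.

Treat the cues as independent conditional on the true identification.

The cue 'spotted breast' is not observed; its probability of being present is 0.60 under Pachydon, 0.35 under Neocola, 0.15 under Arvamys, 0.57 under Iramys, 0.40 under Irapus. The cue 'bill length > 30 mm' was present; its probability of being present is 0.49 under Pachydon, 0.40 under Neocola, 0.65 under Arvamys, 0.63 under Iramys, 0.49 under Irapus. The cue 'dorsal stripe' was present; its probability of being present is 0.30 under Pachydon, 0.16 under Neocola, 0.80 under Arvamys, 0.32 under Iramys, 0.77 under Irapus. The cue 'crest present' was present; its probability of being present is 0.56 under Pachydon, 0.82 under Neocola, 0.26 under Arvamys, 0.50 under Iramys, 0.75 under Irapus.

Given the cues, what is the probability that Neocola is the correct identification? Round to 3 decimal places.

0.129

For each hypothesis, the unnormalized posterior weight is prior × product of the cue likelihoods (using 1 − P(present | H) for each absent cue):
  Pachydon: 0.17 × (1 − 0.60) × 0.49 × 0.30 × 0.56 = 0.0055978
  Neocola: 0.25 × (1 − 0.35) × 0.40 × 0.16 × 0.82 = 0.008528
  Arvamys: 0.20 × (1 − 0.15) × 0.65 × 0.80 × 0.26 = 0.022984
  Iramys: 0.28 × (1 − 0.57) × 0.63 × 0.32 × 0.50 = 0.012136
  Irapus: 0.10 × (1 − 0.40) × 0.49 × 0.77 × 0.75 = 0.016979
The unnormalized weights sum to 0.066225.
P(Neocola | evidence) = 0.008528 / 0.066225 ≈ 0.129.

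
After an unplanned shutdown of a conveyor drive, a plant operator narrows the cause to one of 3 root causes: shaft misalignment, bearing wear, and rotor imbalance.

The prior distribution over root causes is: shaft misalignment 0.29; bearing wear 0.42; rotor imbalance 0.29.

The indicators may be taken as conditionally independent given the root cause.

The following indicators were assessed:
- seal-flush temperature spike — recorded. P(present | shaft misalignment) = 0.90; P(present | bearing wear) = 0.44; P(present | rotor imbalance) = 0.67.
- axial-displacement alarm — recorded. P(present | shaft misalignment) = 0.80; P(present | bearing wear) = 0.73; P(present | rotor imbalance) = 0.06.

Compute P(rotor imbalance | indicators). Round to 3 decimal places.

For each hypothesis, the unnormalized posterior weight is prior × product of the indicator likelihoods:
  shaft misalignment: 0.29 × 0.90 × 0.80 = 0.2088
  bearing wear: 0.42 × 0.44 × 0.73 = 0.1349
  rotor imbalance: 0.29 × 0.67 × 0.06 = 0.011658
The unnormalized weights sum to 0.35536.
P(rotor imbalance | evidence) = 0.011658 / 0.35536 ≈ 0.033.

0.033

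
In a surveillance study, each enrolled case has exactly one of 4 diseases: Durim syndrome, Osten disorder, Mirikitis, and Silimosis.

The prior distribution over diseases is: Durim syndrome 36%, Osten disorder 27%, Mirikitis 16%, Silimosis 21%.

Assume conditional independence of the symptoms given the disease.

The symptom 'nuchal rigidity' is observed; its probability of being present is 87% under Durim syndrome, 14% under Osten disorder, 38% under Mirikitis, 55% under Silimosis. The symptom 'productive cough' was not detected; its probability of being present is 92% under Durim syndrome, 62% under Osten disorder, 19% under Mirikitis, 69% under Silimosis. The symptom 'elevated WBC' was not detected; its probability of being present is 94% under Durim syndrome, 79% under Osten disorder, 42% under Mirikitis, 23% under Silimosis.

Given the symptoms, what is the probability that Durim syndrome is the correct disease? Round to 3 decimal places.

For each hypothesis, the unnormalized posterior weight is prior × product of the symptom likelihoods (using 1 − P(present | H) for each absent symptom):
  Durim syndrome: 0.36 × 0.87 × (1 − 0.92) × (1 − 0.94) = 0.0015034
  Osten disorder: 0.27 × 0.14 × (1 − 0.62) × (1 − 0.79) = 0.0030164
  Mirikitis: 0.16 × 0.38 × (1 − 0.19) × (1 − 0.42) = 0.028564
  Silimosis: 0.21 × 0.55 × (1 − 0.69) × (1 − 0.23) = 0.02757
The unnormalized weights sum to 0.060653.
P(Durim syndrome | evidence) = 0.0015034 / 0.060653 ≈ 0.025.

0.025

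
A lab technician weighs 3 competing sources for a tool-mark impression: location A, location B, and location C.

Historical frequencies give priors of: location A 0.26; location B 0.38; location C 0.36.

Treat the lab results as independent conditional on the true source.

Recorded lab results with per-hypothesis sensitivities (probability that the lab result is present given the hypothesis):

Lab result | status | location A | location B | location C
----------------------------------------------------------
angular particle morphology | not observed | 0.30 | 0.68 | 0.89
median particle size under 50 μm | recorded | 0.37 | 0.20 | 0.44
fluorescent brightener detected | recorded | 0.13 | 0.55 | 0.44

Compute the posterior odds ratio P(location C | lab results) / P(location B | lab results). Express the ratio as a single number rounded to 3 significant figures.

The normalizing constant cancels in an odds ratio, so compute prior × likelihood for the two hypotheses only (using 1 − P(present | H) for each absent lab result):
  location C: 0.36 × (1 − 0.89) × 0.44 × 0.44 = 0.0076666
  location B: 0.38 × (1 − 0.68) × 0.20 × 0.55 = 0.013376
Posterior odds = 0.0076666 / 0.013376 ≈ 0.573.

0.573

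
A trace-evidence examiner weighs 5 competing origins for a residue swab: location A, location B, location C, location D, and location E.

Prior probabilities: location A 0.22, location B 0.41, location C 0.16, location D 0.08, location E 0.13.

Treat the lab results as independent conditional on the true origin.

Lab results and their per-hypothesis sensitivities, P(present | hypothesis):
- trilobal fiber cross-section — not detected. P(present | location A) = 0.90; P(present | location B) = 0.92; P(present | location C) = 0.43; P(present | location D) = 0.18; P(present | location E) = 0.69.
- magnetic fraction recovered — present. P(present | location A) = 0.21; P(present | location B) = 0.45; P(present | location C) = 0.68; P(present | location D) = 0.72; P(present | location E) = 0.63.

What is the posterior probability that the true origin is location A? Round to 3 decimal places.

0.030

Multiply each prior by the joint likelihood of the lab result pattern (using 1 − P(present | H) for each absent lab result):
  location A: 0.22 × (1 − 0.90) × 0.21 = 0.00462
  location B: 0.41 × (1 − 0.92) × 0.45 = 0.01476
  location C: 0.16 × (1 − 0.43) × 0.68 = 0.062016
  location D: 0.08 × (1 − 0.18) × 0.72 = 0.047232
  location E: 0.13 × (1 − 0.69) × 0.63 = 0.025389
Marginal likelihood of the evidence = 0.15402.
P(location A | evidence) = 0.00462 / 0.15402 ≈ 0.030.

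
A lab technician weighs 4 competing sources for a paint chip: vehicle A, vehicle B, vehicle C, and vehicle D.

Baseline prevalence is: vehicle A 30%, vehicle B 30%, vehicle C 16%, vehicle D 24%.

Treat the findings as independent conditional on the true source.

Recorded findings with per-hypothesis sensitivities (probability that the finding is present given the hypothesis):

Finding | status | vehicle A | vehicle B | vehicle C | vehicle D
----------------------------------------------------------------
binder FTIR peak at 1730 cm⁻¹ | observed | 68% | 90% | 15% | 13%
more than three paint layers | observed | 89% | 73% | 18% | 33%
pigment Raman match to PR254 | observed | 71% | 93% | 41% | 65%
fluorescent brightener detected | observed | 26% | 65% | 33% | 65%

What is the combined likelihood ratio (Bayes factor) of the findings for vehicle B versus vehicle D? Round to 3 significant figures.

Take the product of per-finding likelihoods under each hypothesis, then divide.
  vehicle B: 0.90 × 0.73 × 0.93 × 0.65 = 0.39716
  vehicle D: 0.13 × 0.33 × 0.65 × 0.65 = 0.018125
Bayes factor = 0.39716 / 0.018125 ≈ 21.9

21.9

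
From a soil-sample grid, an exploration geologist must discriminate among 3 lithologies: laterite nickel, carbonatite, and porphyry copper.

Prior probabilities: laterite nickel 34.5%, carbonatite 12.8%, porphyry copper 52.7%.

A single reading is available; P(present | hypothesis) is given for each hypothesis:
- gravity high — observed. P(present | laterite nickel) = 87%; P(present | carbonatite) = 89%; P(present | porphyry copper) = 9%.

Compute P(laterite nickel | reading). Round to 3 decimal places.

For each hypothesis, the unnormalized posterior weight is prior × likelihood:
  laterite nickel: 0.345 × 0.87 = 0.30015
  carbonatite: 0.128 × 0.89 = 0.11392
  porphyry copper: 0.527 × 0.09 = 0.04743
Normalizing constant Z = 0.30015 + 0.11392 + 0.04743 = 0.4615.
P(laterite nickel | evidence) = 0.30015 / 0.4615 ≈ 0.650.

0.650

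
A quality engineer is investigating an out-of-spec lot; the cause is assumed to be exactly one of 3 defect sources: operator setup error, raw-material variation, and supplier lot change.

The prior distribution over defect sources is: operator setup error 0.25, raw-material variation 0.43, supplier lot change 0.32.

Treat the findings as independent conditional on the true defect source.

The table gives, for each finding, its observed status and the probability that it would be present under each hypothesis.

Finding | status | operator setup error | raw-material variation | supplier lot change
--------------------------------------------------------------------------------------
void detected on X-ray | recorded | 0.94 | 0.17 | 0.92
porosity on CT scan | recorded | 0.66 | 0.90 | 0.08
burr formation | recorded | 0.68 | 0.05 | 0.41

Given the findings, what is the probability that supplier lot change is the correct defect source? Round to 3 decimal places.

0.082

For each hypothesis, the unnormalized posterior weight is prior × product of the finding likelihoods:
  operator setup error: 0.25 × 0.94 × 0.66 × 0.68 = 0.10547
  raw-material variation: 0.43 × 0.17 × 0.90 × 0.05 = 0.0032895
  supplier lot change: 0.32 × 0.92 × 0.08 × 0.41 = 0.0096563
Marginal likelihood of the evidence = 0.11841.
P(supplier lot change | evidence) = 0.0096563 / 0.11841 ≈ 0.082.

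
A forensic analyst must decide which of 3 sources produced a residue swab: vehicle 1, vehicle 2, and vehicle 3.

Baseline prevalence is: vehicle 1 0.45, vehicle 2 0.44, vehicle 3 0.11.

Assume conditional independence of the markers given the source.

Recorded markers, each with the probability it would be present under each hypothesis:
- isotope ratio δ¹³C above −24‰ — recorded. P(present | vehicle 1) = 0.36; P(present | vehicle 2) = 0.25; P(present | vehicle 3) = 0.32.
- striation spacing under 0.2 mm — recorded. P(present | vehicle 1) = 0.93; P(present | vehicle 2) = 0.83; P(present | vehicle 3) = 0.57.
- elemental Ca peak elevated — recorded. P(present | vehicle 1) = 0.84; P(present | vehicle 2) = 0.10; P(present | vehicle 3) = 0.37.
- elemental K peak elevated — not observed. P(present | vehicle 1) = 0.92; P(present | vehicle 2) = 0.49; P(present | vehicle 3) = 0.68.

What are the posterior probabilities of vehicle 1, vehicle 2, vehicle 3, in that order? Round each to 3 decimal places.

0.590, 0.271, 0.138

By Bayes' rule with conditional independence, the unnormalized weight for each hypothesis is prior × ∏ likelihoods (using 1 − P(present | H) for each absent marker):
  vehicle 1: 0.45 × 0.36 × 0.93 × 0.84 × (1 − 0.92) = 0.010124
  vehicle 2: 0.44 × 0.25 × 0.83 × 0.10 × (1 − 0.49) = 0.0046563
  vehicle 3: 0.11 × 0.32 × 0.57 × 0.37 × (1 − 0.68) = 0.0023756
The unnormalized weights sum to 0.017156.
P(vehicle 1 | evidence) = 0.010124 / 0.017156 ≈ 0.590
P(vehicle 2 | evidence) = 0.0046563 / 0.017156 ≈ 0.271
P(vehicle 3 | evidence) = 0.0023756 / 0.017156 ≈ 0.138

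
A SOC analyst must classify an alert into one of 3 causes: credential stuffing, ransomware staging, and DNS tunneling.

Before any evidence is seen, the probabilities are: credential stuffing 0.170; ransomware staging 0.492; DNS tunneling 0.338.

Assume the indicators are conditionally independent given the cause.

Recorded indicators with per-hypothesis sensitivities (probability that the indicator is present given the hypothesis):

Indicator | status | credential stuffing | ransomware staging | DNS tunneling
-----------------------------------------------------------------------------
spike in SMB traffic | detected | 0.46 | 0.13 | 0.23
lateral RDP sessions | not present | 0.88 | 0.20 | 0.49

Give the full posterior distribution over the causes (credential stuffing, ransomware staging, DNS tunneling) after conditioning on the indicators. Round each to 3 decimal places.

By Bayes' rule with conditional independence, the unnormalized weight for each hypothesis is prior × ∏ likelihoods (using 1 − P(present | H) for each absent indicator):
  credential stuffing: 0.170 × 0.46 × (1 − 0.88) = 0.009384
  ransomware staging: 0.492 × 0.13 × (1 − 0.20) = 0.051168
  DNS tunneling: 0.338 × 0.23 × (1 − 0.49) = 0.039647
Marginal likelihood of the evidence = 0.1002.
P(credential stuffing | evidence) = 0.009384 / 0.1002 ≈ 0.094
P(ransomware staging | evidence) = 0.051168 / 0.1002 ≈ 0.511
P(DNS tunneling | evidence) = 0.039647 / 0.1002 ≈ 0.396

0.094, 0.511, 0.396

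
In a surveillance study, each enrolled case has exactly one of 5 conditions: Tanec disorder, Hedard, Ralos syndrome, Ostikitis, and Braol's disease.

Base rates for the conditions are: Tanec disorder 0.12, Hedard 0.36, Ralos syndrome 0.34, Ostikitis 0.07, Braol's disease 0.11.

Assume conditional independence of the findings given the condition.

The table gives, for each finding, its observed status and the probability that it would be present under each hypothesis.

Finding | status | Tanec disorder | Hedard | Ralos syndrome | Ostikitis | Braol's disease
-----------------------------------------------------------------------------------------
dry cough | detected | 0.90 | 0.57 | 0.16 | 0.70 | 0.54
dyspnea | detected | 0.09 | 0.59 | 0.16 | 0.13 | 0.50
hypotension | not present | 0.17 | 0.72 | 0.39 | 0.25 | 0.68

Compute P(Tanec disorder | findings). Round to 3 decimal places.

0.131

Multiply each prior by the joint likelihood of the evidence pattern (using 1 − P(present | H) for each absent finding):
  Tanec disorder: 0.12 × 0.90 × 0.09 × (1 − 0.17) = 0.0080676
  Hedard: 0.36 × 0.57 × 0.59 × (1 − 0.72) = 0.033899
  Ralos syndrome: 0.34 × 0.16 × 0.16 × (1 − 0.39) = 0.0053094
  Ostikitis: 0.07 × 0.70 × 0.13 × (1 − 0.25) = 0.0047775
  Braol's disease: 0.11 × 0.54 × 0.50 × (1 − 0.68) = 0.009504
Marginal likelihood of the evidence = 0.061558.
P(Tanec disorder | evidence) = 0.0080676 / 0.061558 ≈ 0.131.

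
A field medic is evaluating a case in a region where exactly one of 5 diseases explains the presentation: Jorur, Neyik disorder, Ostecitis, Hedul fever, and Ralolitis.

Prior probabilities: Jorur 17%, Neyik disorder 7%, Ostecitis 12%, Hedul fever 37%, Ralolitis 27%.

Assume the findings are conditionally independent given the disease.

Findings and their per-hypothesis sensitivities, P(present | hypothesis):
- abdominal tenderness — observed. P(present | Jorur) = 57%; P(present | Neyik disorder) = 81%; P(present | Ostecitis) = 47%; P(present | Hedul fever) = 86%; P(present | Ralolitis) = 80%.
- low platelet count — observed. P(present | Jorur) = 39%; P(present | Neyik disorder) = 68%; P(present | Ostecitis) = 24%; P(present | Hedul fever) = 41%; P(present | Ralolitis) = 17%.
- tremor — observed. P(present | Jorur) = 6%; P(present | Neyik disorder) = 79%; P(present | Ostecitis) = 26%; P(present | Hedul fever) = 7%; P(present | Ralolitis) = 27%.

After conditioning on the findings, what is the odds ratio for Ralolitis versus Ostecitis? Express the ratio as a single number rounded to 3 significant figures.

The normalizing constant cancels in an odds ratio, so compute prior × likelihood for the two hypotheses only:
  Ralolitis: 0.27 × 0.80 × 0.17 × 0.27 = 0.0099144
  Ostecitis: 0.12 × 0.47 × 0.24 × 0.26 = 0.0035194
Odds(Ralolitis : Ostecitis) = 0.0099144 / 0.0035194 ≈ 2.82.

2.82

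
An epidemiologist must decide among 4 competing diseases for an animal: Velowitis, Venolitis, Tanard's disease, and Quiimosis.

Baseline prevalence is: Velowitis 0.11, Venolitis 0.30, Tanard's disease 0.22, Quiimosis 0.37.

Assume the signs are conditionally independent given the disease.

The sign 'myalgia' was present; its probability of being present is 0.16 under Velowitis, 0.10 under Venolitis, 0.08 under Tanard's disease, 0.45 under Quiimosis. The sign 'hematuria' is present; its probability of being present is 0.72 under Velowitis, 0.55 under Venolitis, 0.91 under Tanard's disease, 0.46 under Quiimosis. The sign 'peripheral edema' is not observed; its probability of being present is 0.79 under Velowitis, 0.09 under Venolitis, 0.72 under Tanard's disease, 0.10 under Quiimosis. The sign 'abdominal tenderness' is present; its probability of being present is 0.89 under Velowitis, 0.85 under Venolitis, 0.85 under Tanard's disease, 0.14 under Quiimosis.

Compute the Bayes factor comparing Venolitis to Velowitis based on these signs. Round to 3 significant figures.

1.98

Take the product of per-sign likelihoods under each hypothesis (using 1 − P(present | H) for each absent sign), then divide.
  Venolitis: 0.10 × 0.55 × (1 − 0.09) × 0.85 = 0.042543
  Velowitis: 0.16 × 0.72 × (1 − 0.79) × 0.89 = 0.021531
Bayes factor = 0.042543 / 0.021531 ≈ 1.98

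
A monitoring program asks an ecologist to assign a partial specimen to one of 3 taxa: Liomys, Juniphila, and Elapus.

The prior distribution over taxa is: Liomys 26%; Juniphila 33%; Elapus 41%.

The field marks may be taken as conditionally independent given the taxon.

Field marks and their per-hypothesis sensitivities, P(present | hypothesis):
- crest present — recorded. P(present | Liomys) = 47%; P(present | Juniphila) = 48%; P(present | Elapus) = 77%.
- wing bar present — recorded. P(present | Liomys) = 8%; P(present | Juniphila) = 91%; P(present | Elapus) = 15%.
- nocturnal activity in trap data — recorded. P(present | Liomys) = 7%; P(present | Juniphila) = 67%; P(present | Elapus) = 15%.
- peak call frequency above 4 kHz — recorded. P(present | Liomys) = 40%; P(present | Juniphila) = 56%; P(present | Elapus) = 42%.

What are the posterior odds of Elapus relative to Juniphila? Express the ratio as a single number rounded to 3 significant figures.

0.0552

Unnormalized posterior weight (prior times the field mark likelihoods) for each of the two hypotheses:
  Elapus: 0.41 × 0.77 × 0.15 × 0.15 × 0.42 = 0.0029834
  Juniphila: 0.33 × 0.48 × 0.91 × 0.67 × 0.56 = 0.054083
Odds(Elapus : Juniphila) = 0.0029834 / 0.054083 ≈ 0.0552.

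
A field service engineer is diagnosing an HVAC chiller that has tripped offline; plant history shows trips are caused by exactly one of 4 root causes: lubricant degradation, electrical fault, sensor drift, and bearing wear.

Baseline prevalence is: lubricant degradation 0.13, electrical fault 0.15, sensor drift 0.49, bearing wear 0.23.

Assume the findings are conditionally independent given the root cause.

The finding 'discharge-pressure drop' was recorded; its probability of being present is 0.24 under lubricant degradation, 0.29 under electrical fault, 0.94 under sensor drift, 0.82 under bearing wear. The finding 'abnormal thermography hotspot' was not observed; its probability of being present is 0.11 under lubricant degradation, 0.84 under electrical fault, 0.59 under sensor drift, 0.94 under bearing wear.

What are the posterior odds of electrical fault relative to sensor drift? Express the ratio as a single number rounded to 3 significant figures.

Unnormalized posterior weight (prior times the finding likelihoods) for each of the two hypotheses (using 1 − P(present | H) for each absent finding):
  electrical fault: 0.15 × 0.29 × (1 − 0.84) = 0.00696
  sensor drift: 0.49 × 0.94 × (1 − 0.59) = 0.18885
Posterior odds = 0.00696 / 0.18885 ≈ 0.0369.

0.0369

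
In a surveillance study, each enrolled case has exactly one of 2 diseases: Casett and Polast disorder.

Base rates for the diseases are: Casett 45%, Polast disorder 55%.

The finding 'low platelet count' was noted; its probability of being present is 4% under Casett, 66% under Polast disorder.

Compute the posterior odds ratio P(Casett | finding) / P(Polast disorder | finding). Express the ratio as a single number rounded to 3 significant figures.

Unnormalized posterior weight (prior times the finding likelihood) for each of the two hypotheses:
  Casett: 0.45 × 0.04 = 0.018
  Polast disorder: 0.55 × 0.66 = 0.363
Posterior odds = 0.018 / 0.363 ≈ 0.0496.

0.0496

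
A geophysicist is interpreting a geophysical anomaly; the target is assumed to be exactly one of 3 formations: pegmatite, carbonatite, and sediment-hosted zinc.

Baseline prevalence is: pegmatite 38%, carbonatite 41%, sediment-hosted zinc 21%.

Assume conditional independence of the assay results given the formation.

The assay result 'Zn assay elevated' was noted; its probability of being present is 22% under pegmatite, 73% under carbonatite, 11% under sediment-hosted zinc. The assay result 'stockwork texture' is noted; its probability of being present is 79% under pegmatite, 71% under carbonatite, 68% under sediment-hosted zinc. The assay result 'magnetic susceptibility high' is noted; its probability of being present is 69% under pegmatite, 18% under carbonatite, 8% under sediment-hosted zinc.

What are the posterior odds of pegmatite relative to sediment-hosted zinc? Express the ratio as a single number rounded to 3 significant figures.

The normalizing constant cancels in an odds ratio, so compute prior × likelihood for the two hypotheses only:
  pegmatite: 0.38 × 0.22 × 0.79 × 0.69 = 0.04557
  sediment-hosted zinc: 0.21 × 0.11 × 0.68 × 0.08 = 0.0012566
Posterior odds = 0.04557 / 0.0012566 ≈ 36.3.

36.3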